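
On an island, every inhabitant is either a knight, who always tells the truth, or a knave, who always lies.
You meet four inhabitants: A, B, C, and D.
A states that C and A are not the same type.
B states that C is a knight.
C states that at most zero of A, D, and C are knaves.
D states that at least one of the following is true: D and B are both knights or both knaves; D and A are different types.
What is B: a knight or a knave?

B is a knave.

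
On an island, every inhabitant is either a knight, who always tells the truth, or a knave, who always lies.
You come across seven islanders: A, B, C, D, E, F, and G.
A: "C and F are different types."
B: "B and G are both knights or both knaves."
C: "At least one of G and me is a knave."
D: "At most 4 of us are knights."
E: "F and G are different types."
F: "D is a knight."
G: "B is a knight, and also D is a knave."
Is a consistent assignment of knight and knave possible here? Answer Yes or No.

Checking all 128 assignments, each has at least one speaker whose statement's truth value contradicts their type.

No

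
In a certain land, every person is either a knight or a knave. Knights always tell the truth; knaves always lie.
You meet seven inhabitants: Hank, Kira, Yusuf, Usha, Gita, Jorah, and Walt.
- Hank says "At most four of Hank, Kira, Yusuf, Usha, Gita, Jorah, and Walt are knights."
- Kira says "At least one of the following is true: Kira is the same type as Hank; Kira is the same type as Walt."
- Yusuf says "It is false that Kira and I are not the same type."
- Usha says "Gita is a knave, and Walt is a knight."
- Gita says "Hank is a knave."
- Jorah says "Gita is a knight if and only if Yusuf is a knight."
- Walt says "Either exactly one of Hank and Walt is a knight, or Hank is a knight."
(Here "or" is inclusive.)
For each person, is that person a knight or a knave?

Hank is a knave, Kira is a knight, Yusuf is a knight, Usha is a knave, Gita is a knight, Jorah is a knight, and Walt is a knight.

Since Hank is a knave, "at most four of Hank, Kira, Yusuf, Usha, Gita, Jorah, and Walt are knights" needs to be False, which holds.
Kira is a knight, and the claim "at least one of the following is true: Kira is the same type as Hank; Kira is the same type as Walt" is indeed True.
Yusuf is a knight, and the claim "it is false that Kira and I are not the same type" is indeed True.
Usha is a knave, so "Gita is a knave, and Walt is a knight" must be False — and it is.
Gita is a knight, so "Hank is a knave" must be True — and it is.
Jorah is a knight, so "Gita is a knight if and only if Yusuf is a knight" must be True — and it is.
As a knight, Walt's statement "either exactly one of Hank and Walt is a knight, or Hank is a knight" should be True; it is.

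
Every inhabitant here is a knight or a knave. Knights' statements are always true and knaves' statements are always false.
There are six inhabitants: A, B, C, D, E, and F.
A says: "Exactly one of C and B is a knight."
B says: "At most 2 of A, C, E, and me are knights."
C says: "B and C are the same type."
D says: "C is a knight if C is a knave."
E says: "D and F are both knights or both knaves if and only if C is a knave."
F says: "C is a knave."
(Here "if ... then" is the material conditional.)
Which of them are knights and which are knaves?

Knights: A, B, and F. Knaves: C, D, and E.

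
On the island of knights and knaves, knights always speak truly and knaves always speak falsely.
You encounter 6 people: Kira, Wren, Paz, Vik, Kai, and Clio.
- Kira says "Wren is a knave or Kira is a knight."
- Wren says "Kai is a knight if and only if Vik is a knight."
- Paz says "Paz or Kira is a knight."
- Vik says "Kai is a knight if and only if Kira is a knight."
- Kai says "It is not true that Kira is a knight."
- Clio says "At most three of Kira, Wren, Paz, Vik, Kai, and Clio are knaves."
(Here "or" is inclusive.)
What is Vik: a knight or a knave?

Consistent assignments: {Kira=knight, Wren=knight, Paz=knight, Vik=knave, Kai=knave, Clio=knight}
In every consistent assignment, Vik is a knave.

Vik is a knave.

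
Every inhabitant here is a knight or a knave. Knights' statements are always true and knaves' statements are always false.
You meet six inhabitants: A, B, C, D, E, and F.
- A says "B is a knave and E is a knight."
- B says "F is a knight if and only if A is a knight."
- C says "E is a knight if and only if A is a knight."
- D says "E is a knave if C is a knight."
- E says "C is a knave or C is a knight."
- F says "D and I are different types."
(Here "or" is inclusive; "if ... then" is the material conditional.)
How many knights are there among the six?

The unique consistent assignment is A=knight, B=knave, C=knight, D=knave, E=knight, F=knave.
That has 3 knights.

3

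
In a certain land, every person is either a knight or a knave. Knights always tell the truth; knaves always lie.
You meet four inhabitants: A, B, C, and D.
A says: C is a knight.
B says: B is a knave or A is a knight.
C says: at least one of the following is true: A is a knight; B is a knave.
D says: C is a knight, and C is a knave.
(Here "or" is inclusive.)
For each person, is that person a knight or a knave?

Suppose A is a knave. Then A's statement "C is a knight" would have to be false. Checking the 8 ways to assign the others, none is consistent with every speaker.
(For instance, with B=knight, C=knight, D=knave, A's claim "C is a knight" comes out true where it would need to be false.)
So A must be a knight, making "C is a knight" true. Taking A=knight, B=knight, C=knight, D=knave, each remaining statement checks out:
  B (knight): "B is a knave or A is a knight" — true. ✓
  C (knight): "at least one of the following is true: A is a knight; B is a knave" — true. ✓
  D (knave): "C is a knight, and C is a knave" — false. ✓
This is the unique consistent assignment.

Knights: A, B, and C. Knaves: D.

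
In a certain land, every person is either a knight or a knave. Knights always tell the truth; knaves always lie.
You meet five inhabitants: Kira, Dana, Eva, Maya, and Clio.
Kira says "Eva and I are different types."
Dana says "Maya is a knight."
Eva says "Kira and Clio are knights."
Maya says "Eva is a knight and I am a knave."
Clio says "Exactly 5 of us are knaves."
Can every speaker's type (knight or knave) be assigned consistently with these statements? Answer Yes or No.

Yes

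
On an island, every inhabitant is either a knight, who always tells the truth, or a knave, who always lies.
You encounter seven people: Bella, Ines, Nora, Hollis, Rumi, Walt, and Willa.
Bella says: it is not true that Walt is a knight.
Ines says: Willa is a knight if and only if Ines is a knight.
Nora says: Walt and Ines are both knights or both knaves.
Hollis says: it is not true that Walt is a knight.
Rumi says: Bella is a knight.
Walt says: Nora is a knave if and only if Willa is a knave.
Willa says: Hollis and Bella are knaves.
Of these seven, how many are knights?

The unique consistent assignment is Bella=knave, Ines=knight, Nora=knight, Hollis=knave, Rumi=knave, Walt=knight, Willa=knight.
That has 4 knights.

4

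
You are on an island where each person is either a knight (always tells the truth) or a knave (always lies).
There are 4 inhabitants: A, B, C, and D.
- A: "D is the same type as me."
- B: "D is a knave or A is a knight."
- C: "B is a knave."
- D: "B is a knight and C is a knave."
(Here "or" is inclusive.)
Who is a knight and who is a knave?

A is a knight, B is a knight, C is a knave, and D is a knight.

A is a knight, and the claim "D is the same type as me" is indeed true.
B (knight): "D is a knave or A is a knight" — true. ✓
C is a knave; "B is a knave" is False, as required.
D is a knight, so "B is a knight and C is a knave" must be true — and it is.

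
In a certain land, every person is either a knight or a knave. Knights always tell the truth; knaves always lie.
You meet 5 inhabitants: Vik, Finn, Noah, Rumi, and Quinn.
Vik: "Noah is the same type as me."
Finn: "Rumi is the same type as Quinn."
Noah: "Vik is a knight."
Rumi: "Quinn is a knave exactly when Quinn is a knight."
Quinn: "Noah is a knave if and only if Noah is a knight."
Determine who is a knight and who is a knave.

Vik is a knight, Finn is a knight, Noah is a knight, Rumi is a knave, and Quinn is a knave.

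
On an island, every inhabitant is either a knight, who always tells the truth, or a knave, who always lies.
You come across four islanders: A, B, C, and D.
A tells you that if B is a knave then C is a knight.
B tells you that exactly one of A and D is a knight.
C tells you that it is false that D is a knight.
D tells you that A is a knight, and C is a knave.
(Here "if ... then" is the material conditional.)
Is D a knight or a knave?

D is a knave.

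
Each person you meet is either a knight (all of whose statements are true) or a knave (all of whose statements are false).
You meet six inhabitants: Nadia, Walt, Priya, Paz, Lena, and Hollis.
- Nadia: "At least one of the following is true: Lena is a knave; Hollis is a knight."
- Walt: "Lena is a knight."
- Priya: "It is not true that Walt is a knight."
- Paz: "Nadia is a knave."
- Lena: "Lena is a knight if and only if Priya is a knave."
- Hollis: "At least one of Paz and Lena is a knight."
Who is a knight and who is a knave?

Nadia is a knight, Walt is a knight, Priya is a knave, Paz is a knave, Lena is a knight, and Hollis is a knight.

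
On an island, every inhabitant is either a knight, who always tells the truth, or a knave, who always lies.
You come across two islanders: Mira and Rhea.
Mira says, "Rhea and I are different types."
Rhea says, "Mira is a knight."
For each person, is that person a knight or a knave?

Mira is a knave and Rhea is a knave.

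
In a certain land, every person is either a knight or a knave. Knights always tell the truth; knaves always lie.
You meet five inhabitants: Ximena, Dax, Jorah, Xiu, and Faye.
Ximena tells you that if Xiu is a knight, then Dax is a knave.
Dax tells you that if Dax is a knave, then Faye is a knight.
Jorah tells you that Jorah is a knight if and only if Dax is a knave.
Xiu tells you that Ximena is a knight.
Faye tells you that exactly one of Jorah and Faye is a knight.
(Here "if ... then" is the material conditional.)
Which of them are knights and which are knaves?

Knights: Ximena and Xiu. Knaves: Dax, Jorah, and Faye.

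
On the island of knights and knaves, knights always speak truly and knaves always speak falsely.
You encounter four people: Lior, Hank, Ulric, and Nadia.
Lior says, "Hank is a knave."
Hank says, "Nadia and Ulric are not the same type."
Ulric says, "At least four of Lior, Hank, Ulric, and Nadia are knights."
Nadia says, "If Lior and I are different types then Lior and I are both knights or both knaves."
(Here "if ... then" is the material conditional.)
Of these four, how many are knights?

The unique consistent assignment is Lior=knight, Hank=knave, Ulric=knave, Nadia=knave.
That has 1 knight.

1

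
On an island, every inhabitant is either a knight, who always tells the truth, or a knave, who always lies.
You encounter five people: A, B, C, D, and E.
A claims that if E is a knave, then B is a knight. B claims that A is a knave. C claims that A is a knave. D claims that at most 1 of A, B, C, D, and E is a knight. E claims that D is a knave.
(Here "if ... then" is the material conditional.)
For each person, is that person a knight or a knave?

A is a knight, B is a knave, C is a knave, D is a knave, and E is a knight.

As a knight, A's statement "if E is a knave, then B is a knight" should be true; it is.
B is a knave, so "A is a knave" must be false — and it is.
As a knave, C's statement "A is a knave" should be false; it is.
D is a knave, so "at most 1 of A, B, C, D, and E is a knight" must be false — and it is.
E is a knight, and the claim "D is a knave" is indeed true.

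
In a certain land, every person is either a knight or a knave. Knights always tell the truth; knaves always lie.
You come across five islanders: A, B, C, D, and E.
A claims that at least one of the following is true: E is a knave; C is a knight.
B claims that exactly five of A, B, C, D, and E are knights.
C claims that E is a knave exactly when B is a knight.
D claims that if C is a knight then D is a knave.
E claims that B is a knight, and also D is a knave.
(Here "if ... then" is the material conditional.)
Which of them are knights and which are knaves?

Knights: A and D. Knaves: B, C, and E.

Suppose A is a knave. Then A's statement "at least one of the following is true: E is a knave; C is a knight" would have to be false. Checking the 16 ways to assign the others, none is consistent with every speaker.
(For instance, with B=knave, C=knave, D=knight, E=knave, A's claim "at least one of the following is true: E is a knave; C is a knight" comes out true where it would need to be false.)
So A must be a knight, making "at least one of the following is true: E is a knave; C is a knight" true. Taking A=knight, B=knave, C=knave, D=knight, E=knave, each remaining statement checks out:
  B (knave): "exactly five of A, B, C, D, and E are knights" — false. ✓
  C (knave): "E is a knave exactly when B is a knight" — false. ✓
  D (knight): "if C is a knight then D is a knave" — true. ✓
  E (knave): "B is a knight, and also D is a knave" — false. ✓
This is the unique consistent assignment.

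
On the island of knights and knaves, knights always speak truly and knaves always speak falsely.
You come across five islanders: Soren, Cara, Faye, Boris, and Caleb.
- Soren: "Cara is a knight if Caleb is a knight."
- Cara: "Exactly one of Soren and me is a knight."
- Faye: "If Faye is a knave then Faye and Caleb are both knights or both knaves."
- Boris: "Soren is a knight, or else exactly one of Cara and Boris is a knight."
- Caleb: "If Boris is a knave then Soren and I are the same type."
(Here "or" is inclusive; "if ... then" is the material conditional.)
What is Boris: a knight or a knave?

Consistent assignments: {Soren=knave, Cara=knave, Faye=knight, Boris=knight, Caleb=knight}; {Soren=knave, Cara=knave, Faye=knave, Boris=knight, Caleb=knight}
In every consistent assignment, Boris is a knight.

Boris is a knight.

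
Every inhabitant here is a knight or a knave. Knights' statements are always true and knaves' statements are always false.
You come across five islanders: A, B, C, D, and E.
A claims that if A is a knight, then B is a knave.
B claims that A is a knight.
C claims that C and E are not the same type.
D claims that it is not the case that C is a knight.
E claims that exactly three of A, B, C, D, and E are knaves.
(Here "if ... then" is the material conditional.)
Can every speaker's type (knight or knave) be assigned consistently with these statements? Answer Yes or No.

No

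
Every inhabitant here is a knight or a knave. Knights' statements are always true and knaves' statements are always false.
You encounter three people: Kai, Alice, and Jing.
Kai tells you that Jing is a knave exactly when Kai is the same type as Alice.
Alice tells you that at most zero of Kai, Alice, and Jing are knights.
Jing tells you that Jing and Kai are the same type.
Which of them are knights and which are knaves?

Suppose Kai is a knave. Then Kai's statement "Jing is a knave exactly when Kai is the same type as Alice" would have to be false. Checking the 4 ways to assign the others, none is consistent with every speaker.
(For instance, with Alice=knave, Jing=knight, Jing's claim "Jing and Kai are the same type" comes out false where it would need to be true.)
So Kai must be a knight, making "Jing is a knave exactly when Kai is the same type as Alice" true. Taking Kai=knight, Alice=knave, Jing=knight, each remaining statement checks out:
  Alice (knave): "at most zero of Kai, Alice, and Jing are knights" — false. ✓
  Jing (knight): "Jing and Kai are the same type" — true. ✓
This is the unique consistent assignment.

Kai is a knight, Alice is a knave, and Jing is a knight.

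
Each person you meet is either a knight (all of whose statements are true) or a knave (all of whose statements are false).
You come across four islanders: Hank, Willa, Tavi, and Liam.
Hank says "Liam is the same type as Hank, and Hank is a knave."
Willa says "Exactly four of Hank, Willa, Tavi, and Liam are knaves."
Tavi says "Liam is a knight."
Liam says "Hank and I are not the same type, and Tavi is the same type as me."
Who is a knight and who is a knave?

Hank is a knave, Willa is a knave, Tavi is a knight, and Liam is a knight.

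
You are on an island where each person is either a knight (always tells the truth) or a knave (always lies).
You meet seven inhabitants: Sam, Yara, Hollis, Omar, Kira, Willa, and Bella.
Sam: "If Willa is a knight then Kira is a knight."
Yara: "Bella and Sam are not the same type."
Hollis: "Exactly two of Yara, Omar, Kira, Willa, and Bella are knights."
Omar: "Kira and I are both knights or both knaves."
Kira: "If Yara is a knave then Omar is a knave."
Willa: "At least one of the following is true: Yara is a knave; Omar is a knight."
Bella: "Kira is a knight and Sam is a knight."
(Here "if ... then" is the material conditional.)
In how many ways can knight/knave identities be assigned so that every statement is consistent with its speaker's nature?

1

Consistent assignments:
  Sam=knight, Yara=knave, Hollis=knave, Omar=knave, Kira=knight, Willa=knight, Bella=knight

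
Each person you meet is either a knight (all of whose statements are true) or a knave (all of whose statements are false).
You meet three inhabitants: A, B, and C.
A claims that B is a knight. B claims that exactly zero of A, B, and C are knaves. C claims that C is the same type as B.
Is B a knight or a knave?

B is a knight.

Consistent assignments: {A=knight, B=knight, C=knight}
In every consistent assignment, B is a knight.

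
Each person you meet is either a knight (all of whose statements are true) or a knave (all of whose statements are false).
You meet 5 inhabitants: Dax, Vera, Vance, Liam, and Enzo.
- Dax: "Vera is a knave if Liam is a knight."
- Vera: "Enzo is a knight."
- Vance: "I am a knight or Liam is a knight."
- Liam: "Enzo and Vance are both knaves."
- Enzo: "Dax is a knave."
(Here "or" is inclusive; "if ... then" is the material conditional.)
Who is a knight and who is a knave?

Suppose Dax is a knave. Then Dax's statement "Vera is a knave if Liam is a knight" would have to be false. Checking the 16 ways to assign the others, none is consistent with every speaker.
(For instance, with Vera=knave, Vance=knight, Liam=knave, Enzo=knave, Dax's claim "Vera is a knave if Liam is a knight" comes out true where it would need to be false.)
So Dax must be a knight, making "Vera is a knave if Liam is a knight" true. Taking Dax=knight, Vera=knave, Vance=knight, Liam=knave, Enzo=knave, each remaining statement checks out:
  Vera (knave): "Enzo is a knight" — false. ✓
  Vance (knight): "I am a knight or Liam is a knight" — true. ✓
  Liam (knave): "Enzo and Vance are both knaves" — false. ✓
  Enzo (knave): "Dax is a knave" — false. ✓
This is the unique consistent assignment.

Dax is a knight, Vera is a knave, Vance is a knight, Liam is a knave, and Enzo is a knave.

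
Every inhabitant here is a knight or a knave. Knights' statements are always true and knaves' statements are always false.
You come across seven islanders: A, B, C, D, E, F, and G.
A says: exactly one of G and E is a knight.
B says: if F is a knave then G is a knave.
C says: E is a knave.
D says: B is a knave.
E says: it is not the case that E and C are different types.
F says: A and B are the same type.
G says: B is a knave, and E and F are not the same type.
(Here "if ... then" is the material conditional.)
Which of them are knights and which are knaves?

A is a knave, B is a knight, C is a knight, D is a knave, E is a knave, F is a knave, and G is a knave.

A is a knave, and the claim "exactly one of G and E is a knight" is indeed false.
As a knight, B's statement "if F is a knave then G is a knave" should be true; it is.
C is a knight, so "E is a knave" must be true — and it is.
D is a knave, so "B is a knave" must be false — and it is.
E (knave): "it is not the case that E and C are different types" — false. ✓
F is a knave; "A and B are the same type" is false, as required.
G is a knave, and the claim "B is a knave, and E and F are not the same type" is indeed false.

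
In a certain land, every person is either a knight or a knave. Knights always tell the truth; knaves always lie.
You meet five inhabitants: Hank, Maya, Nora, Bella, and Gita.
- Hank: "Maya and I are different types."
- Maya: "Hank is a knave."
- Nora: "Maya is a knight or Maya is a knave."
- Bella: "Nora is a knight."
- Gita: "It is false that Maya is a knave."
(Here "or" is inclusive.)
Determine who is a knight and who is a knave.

Hank is a knight; "Maya and I are different types" is True, as required.
Maya is a knave, and the claim "Hank is a knave" is indeed False.
Nora is a knight; "Maya is a knight or Maya is a knave" is True, as required.
As a knight, Bella's statement "Nora is a knight" should be True; it is.
Since Gita is a knave, "it is false that Maya is a knave" needs to be False, which holds.

Hank is a knight, Maya is a knave, Nora is a knight, Bella is a knight, and Gita is a knave.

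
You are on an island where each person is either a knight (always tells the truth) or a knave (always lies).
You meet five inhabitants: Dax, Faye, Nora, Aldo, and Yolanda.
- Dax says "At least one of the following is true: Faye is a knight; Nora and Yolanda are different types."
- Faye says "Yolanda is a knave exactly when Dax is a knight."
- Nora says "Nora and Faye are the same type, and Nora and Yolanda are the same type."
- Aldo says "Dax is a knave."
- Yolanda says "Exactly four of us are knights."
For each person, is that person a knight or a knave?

Dax is a knight, Faye is a knight, Nora is a knave, Aldo is a knave, and Yolanda is a knave.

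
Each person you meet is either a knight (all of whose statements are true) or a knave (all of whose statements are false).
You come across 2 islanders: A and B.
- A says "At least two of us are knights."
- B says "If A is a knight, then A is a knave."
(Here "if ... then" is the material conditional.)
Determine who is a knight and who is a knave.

A is a knave and B is a knight.

Since A is a knave, "at least two of us are knights" needs to be false, which holds.
B is a knight; "if A is a knight, then A is a knave" is True, as required.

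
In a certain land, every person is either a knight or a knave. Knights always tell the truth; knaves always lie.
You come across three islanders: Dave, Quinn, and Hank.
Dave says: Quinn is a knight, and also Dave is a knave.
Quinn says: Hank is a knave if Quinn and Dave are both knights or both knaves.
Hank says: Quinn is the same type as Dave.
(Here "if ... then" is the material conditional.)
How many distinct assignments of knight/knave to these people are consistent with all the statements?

Consistent assignments:
  Dave=knave, Quinn=knave, Hank=knight

1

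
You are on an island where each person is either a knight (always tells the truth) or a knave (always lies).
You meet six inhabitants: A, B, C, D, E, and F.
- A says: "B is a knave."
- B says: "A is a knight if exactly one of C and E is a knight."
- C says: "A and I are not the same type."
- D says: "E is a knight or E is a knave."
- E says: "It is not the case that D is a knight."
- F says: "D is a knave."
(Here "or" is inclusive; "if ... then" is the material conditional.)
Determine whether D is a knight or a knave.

Consistent assignments: {A=knave, B=knight, C=knave, D=knight, E=knave, F=knave}
In every consistent assignment, D is a knight.

D is a knight.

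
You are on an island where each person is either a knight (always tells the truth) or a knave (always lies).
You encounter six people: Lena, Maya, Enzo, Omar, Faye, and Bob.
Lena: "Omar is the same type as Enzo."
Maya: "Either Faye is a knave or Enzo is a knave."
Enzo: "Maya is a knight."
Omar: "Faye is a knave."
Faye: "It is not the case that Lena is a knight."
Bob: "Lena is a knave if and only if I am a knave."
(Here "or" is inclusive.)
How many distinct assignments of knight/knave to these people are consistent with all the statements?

Consistent assignments:
  Lena=knight, Maya=knight, Enzo=knight, Omar=knight, Faye=knave, Bob=knight
  Lena=knight, Maya=knight, Enzo=knight, Omar=knight, Faye=knave, Bob=knave

2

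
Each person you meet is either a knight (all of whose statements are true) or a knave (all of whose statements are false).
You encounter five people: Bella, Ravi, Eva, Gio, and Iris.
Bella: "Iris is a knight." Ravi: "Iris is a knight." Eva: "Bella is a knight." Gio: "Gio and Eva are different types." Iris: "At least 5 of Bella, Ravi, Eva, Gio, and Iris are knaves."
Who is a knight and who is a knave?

Suppose Bella is a knight. Then Bella's statement "Iris is a knight" would have to be true. Checking the 16 ways to assign the others, none is consistent with every speaker.
(For instance, with Ravi=knave, Eva=knave, Gio=knight, Iris=knave, Bella's claim "Iris is a knight" comes out false where it would need to be true.)
So Bella must be a knave, making "Iris is a knight" false. Taking Bella=knave, Ravi=knave, Eva=knave, Gio=knight, Iris=knave, each remaining statement checks out:
  Ravi (knave): "Iris is a knight" — false. ✓
  Eva (knave): "Bella is a knight" — false. ✓
  Gio (knight): "Gio and Eva are different types" — true. ✓
  Iris (knave): "at least 5 of Bella, Ravi, Eva, Gio, and Iris are knaves" — false. ✓
This is the unique consistent assignment.

Knights: Gio. Knaves: Bella, Ravi, Eva, and Iris.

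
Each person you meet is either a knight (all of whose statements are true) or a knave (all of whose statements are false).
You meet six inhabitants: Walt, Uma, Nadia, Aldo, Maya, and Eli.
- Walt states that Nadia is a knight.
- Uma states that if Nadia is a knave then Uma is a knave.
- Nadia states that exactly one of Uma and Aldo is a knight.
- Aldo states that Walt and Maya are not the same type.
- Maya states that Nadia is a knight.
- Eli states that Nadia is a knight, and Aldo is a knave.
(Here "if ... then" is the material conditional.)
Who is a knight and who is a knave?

Walt is a knight, Uma is a knight, Nadia is a knight, Aldo is a knave, Maya is a knight, and Eli is a knight.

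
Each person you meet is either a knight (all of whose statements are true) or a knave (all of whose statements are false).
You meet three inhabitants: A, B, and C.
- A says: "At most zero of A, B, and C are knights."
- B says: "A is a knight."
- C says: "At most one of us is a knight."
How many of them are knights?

1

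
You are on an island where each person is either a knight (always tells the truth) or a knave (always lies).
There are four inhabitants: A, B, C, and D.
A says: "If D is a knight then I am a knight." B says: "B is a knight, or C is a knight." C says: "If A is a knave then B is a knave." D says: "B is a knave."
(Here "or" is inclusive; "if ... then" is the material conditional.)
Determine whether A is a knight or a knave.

Consistent assignments: {A=knight, B=knight, C=knight, D=knave}
In every consistent assignment, A is a knight.

A is a knight.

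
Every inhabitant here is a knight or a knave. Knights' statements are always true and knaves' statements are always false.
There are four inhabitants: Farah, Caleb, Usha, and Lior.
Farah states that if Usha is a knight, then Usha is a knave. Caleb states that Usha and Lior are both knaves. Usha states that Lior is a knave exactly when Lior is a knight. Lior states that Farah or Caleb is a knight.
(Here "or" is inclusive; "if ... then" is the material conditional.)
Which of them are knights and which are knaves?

Farah is a knight, Caleb is a knave, Usha is a knave, and Lior is a knight.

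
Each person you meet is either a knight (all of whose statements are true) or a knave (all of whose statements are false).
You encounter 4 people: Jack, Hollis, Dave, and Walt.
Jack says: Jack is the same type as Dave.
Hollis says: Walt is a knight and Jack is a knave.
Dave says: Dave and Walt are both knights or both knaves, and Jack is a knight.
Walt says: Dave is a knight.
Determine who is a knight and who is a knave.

Knights: Jack, Dave, and Walt. Knaves: Hollis.

Suppose Jack is a knave. Then Jack's statement "Jack is the same type as Dave" would have to be false. Checking the 8 ways to assign the others, none is consistent with every speaker.
(For instance, with Hollis=knave, Dave=knight, Walt=knight, Hollis's claim "Walt is a knight and Jack is a knave" comes out true where it would need to be false.)
So Jack must be a knight, making "Jack is the same type as Dave" true. Taking Jack=knight, Hollis=knave, Dave=knight, Walt=knight, each remaining statement checks out:
  Hollis (knave): "Walt is a knight and Jack is a knave" — false. ✓
  Dave (knight): "Dave and Walt are both knights or both knaves, and Jack is a knight" — true. ✓
  Walt (knight): "Dave is a knight" — true. ✓
This is the unique consistent assignment.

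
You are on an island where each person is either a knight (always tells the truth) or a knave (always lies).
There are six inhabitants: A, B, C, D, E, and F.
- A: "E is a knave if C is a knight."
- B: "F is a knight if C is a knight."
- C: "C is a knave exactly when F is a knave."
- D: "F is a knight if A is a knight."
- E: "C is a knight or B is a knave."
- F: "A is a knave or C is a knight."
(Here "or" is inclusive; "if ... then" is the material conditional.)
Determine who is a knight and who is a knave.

As a knave, A's statement "E is a knave if C is a knight" should be False; it is.
B is a knight, and the claim "F is a knight if C is a knight" is indeed true.
Since C is a knight, "C is a knave exactly when F is a knave" needs to be true, which holds.
Since D is a knight, "F is a knight if A is a knight" needs to be true, which holds.
Since E is a knight, "C is a knight or B is a knave" needs to be true, which holds.
F (knight): "A is a knave or C is a knight" — true. ✓

A is a knave, B is a knight, C is a knight, D is a knight, E is a knight, and F is a knight.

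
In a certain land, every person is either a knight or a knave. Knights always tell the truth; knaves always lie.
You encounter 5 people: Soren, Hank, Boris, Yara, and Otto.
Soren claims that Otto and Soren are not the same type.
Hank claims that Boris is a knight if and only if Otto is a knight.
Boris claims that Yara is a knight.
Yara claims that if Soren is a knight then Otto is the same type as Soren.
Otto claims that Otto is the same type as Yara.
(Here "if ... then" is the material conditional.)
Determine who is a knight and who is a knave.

Soren is a knave, Hank is a knave, Boris is a knight, Yara is a knight, and Otto is a knave.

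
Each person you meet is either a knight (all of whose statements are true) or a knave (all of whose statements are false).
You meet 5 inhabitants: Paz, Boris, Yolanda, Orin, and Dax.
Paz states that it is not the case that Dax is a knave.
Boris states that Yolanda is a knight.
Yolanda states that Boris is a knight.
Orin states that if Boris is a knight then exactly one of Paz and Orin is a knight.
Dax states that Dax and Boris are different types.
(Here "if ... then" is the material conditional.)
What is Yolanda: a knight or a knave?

Yolanda is a knave.

Consistent assignments: {Paz=knight, Boris=knave, Yolanda=knave, Orin=knight, Dax=knight}; {Paz=knave, Boris=knave, Yolanda=knave, Orin=knight, Dax=knave}
In every consistent assignment, Yolanda is a knave.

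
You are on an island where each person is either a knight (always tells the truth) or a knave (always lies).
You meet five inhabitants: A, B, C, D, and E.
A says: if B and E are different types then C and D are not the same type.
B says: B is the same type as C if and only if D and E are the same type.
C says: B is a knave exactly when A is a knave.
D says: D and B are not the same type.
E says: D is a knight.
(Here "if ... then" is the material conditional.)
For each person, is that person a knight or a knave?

A is a knave, B is a knave, C is a knight, D is a knight, and E is a knight.

Suppose A is a knight. Then A's statement "if B and E are different types then C and D are not the same type" would have to be true. Checking the 16 ways to assign the others, none is consistent with every speaker.
(For instance, with B=knave, C=knight, D=knight, E=knight, A's claim "if B and E are different types then C and D are not the same type" comes out false where it would need to be true.)
So A must be a knave, making "if B and E are different types then C and D are not the same type" false. Taking A=knave, B=knave, C=knight, D=knight, E=knight, each remaining statement checks out:
  B (knave): "B is the same type as C if and only if D and E are the same type" — false. ✓
  C (knight): "B is a knave exactly when A is a knave" — true. ✓
  D (knight): "D and B are not the same type" — true. ✓
  E (knight): "D is a knight" — true. ✓
This is the unique consistent assignment.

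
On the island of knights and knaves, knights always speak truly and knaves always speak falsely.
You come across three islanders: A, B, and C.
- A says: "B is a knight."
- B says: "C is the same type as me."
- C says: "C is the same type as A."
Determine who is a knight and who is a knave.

A is a knight, and the claim "B is a knight" is indeed True.
B (knight): "C is the same type as me" — True. ✓
Since C is a knight, "C is the same type as A" needs to be True, which holds.

A is a knight, B is a knight, and C is a knight.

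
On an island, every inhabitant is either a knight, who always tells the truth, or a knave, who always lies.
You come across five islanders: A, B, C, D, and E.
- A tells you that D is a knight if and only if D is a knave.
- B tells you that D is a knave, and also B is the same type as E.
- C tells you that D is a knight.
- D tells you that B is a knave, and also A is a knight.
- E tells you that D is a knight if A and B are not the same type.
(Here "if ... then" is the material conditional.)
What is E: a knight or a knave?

E is a knight.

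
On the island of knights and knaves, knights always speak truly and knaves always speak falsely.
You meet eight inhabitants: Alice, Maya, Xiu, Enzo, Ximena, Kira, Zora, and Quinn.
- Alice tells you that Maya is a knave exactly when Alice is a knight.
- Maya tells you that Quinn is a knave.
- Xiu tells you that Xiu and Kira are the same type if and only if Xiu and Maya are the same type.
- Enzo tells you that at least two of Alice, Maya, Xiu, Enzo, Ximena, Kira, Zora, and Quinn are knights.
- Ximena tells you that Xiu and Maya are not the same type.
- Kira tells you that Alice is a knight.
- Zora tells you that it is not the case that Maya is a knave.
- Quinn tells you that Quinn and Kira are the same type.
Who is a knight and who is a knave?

Alice is a knight, so "Maya is a knave exactly when Alice is a knight" must be True — and it is.
As a knave, Maya's statement "Quinn is a knave" should be False; it is.
Xiu is a knave; "Xiu and Kira are the same type if and only if Xiu and Maya are the same type" is False, as required.
Since Enzo is a knight, "at least two of Alice, Maya, Xiu, Enzo, Ximena, Kira, Zora, and Quinn are knights" needs to be True, which holds.
As a knave, Ximena's statement "Xiu and Maya are not the same type" should be False; it is.
Since Kira is a knight, "Alice is a knight" needs to be True, which holds.
Since Zora is a knave, "it is not the case that Maya is a knave" needs to be False, which holds.
Since Quinn is a knight, "Quinn and Kira are the same type" needs to be True, which holds.

Knights: Alice, Enzo, Kira, and Quinn. Knaves: Maya, Xiu, Ximena, and Zora.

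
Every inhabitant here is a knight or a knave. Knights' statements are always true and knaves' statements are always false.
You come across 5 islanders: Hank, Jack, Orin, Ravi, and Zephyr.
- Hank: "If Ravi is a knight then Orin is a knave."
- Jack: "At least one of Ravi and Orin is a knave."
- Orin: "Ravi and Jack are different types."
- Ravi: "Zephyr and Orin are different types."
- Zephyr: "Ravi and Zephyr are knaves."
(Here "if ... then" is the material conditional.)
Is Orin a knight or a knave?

Consistent assignments: {Hank=knave, Jack=knave, Orin=knight, Ravi=knight, Zephyr=knave}
In every consistent assignment, Orin is a knight.

Orin is a knight.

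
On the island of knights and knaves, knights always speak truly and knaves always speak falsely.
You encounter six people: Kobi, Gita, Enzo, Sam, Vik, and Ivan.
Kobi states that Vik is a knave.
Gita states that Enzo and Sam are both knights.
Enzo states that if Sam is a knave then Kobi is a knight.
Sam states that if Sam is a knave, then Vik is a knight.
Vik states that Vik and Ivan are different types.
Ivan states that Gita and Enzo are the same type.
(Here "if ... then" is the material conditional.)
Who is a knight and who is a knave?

Knights: Kobi and Enzo. Knaves: Gita, Sam, Vik, and Ivan.

Kobi is a knight; "Vik is a knave" is true, as required.
Gita is a knave, and the claim "Enzo and Sam are both knights" is indeed false.
Enzo is a knight; "if Sam is a knave then Kobi is a knight" is true, as required.
Sam is a knave; "if Sam is a knave, then Vik is a knight" is false, as required.
As a knave, Vik's statement "Vik and Ivan are different types" should be false; it is.
Since Ivan is a knave, "Gita and Enzo are the same type" needs to be false, which holds.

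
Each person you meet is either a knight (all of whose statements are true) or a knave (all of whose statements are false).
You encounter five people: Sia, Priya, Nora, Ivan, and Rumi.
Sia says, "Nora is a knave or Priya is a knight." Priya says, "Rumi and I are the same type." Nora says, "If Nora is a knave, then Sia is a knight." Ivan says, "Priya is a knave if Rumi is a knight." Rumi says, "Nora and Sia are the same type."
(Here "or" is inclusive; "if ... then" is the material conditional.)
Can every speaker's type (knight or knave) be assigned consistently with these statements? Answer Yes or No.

Yes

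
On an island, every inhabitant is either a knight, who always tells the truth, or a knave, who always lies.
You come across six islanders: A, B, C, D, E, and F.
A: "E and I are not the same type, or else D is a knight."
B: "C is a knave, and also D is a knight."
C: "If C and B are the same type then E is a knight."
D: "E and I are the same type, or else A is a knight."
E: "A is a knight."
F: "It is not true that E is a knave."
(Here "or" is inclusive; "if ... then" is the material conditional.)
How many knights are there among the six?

5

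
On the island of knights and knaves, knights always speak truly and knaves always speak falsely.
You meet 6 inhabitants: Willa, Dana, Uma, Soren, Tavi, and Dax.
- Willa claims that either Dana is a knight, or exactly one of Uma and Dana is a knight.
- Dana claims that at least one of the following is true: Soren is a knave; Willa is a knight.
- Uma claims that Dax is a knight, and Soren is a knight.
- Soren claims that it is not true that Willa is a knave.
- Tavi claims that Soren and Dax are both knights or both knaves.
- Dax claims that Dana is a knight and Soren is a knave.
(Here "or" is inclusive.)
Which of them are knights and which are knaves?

As a knight, Willa's statement "either Dana is a knight, or exactly one of Uma and Dana is a knight" should be true; it is.
Dana is a knight, so "at least one of the following is true: Soren is a knave; Willa is a knight" must be true — and it is.
Uma is a knave, so "Dax is a knight, and Soren is a knight" must be False — and it is.
Soren (knight): "it is not true that Willa is a knave" — true. ✓
Tavi is a knave; "Soren and Dax are both knights or both knaves" is False, as required.
Dax is a knave, so "Dana is a knight and Soren is a knave" must be False — and it is.

Knights: Willa, Dana, and Soren. Knaves: Uma, Tavi, and Dax.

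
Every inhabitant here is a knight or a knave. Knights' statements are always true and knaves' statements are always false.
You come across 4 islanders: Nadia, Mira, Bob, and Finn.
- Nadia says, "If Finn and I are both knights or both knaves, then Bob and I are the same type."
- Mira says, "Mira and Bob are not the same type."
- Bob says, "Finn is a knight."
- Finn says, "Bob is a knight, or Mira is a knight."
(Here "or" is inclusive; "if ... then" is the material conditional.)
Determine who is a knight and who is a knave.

Nadia is a knight, Mira is a knave, Bob is a knave, and Finn is a knave.

Suppose Nadia is a knave. Then Nadia's statement "if Finn and I are both knights or both knaves, then Bob and I are the same type" would have to be false. Checking the 8 ways to assign the others, none is consistent with every speaker.
(For instance, with Mira=knave, Bob=knave, Finn=knave, Nadia's claim "if Finn and I are both knights or both knaves, then Bob and I are the same type" comes out true where it would need to be false.)
So Nadia must be a knight, making "if Finn and I are both knights or both knaves, then Bob and I are the same type" true. Taking Nadia=knight, Mira=knave, Bob=knave, Finn=knave, each remaining statement checks out:
  Mira (knave): "Mira and Bob are not the same type" — false. ✓
  Bob (knave): "Finn is a knight" — false. ✓
  Finn (knave): "Bob is a knight, or Mira is a knight" — false. ✓
This is the unique consistent assignment.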